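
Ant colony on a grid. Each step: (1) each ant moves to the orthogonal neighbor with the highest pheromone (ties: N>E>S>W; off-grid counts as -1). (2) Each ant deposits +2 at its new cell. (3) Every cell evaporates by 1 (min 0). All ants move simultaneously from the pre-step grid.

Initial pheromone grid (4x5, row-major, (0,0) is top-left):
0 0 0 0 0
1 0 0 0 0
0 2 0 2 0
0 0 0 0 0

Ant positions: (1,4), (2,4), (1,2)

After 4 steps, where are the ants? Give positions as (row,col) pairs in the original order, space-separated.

Step 1: ant0:(1,4)->N->(0,4) | ant1:(2,4)->W->(2,3) | ant2:(1,2)->N->(0,2)
  grid max=3 at (2,3)
Step 2: ant0:(0,4)->S->(1,4) | ant1:(2,3)->N->(1,3) | ant2:(0,2)->E->(0,3)
  grid max=2 at (2,3)
Step 3: ant0:(1,4)->W->(1,3) | ant1:(1,3)->S->(2,3) | ant2:(0,3)->S->(1,3)
  grid max=4 at (1,3)
Step 4: ant0:(1,3)->S->(2,3) | ant1:(2,3)->N->(1,3) | ant2:(1,3)->S->(2,3)
  grid max=6 at (2,3)

(2,3) (1,3) (2,3)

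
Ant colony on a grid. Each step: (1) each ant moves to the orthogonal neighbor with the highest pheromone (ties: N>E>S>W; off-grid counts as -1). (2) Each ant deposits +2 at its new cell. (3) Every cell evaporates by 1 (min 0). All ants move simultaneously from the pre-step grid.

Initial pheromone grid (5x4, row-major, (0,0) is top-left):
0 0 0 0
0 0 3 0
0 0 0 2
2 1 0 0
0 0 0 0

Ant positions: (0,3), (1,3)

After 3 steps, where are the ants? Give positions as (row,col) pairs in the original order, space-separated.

Step 1: ant0:(0,3)->S->(1,3) | ant1:(1,3)->W->(1,2)
  grid max=4 at (1,2)
Step 2: ant0:(1,3)->W->(1,2) | ant1:(1,2)->E->(1,3)
  grid max=5 at (1,2)
Step 3: ant0:(1,2)->E->(1,3) | ant1:(1,3)->W->(1,2)
  grid max=6 at (1,2)

(1,3) (1,2)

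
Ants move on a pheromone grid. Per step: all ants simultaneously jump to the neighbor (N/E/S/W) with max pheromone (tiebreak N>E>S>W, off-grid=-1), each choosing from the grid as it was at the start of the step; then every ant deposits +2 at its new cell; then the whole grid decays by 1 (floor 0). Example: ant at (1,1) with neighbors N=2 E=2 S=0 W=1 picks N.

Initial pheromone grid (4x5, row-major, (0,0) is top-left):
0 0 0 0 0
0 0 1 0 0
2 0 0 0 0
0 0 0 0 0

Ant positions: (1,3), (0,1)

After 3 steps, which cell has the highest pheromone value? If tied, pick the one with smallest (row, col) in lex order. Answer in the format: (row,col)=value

Step 1: ant0:(1,3)->W->(1,2) | ant1:(0,1)->E->(0,2)
  grid max=2 at (1,2)
Step 2: ant0:(1,2)->N->(0,2) | ant1:(0,2)->S->(1,2)
  grid max=3 at (1,2)
Step 3: ant0:(0,2)->S->(1,2) | ant1:(1,2)->N->(0,2)
  grid max=4 at (1,2)
Final grid:
  0 0 3 0 0
  0 0 4 0 0
  0 0 0 0 0
  0 0 0 0 0
Max pheromone 4 at (1,2)

Answer: (1,2)=4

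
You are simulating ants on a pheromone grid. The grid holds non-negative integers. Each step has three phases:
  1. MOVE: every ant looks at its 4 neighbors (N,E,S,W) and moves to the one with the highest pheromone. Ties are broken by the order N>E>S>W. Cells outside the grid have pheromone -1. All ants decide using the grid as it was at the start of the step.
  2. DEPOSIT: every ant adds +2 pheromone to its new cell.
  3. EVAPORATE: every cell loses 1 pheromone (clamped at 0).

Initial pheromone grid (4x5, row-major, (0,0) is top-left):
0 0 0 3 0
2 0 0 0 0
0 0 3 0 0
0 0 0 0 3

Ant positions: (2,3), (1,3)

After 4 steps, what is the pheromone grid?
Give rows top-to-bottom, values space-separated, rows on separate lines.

After step 1: ants at (2,2),(0,3)
  0 0 0 4 0
  1 0 0 0 0
  0 0 4 0 0
  0 0 0 0 2
After step 2: ants at (1,2),(0,4)
  0 0 0 3 1
  0 0 1 0 0
  0 0 3 0 0
  0 0 0 0 1
After step 3: ants at (2,2),(0,3)
  0 0 0 4 0
  0 0 0 0 0
  0 0 4 0 0
  0 0 0 0 0
After step 4: ants at (1,2),(0,4)
  0 0 0 3 1
  0 0 1 0 0
  0 0 3 0 0
  0 0 0 0 0

0 0 0 3 1
0 0 1 0 0
0 0 3 0 0
0 0 0 0 0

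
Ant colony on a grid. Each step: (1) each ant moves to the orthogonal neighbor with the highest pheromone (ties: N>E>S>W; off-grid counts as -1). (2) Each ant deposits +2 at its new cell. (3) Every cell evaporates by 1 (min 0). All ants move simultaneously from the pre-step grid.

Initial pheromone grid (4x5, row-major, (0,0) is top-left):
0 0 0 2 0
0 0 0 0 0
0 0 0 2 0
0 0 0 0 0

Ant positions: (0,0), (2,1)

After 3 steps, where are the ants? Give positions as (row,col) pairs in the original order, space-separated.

Step 1: ant0:(0,0)->E->(0,1) | ant1:(2,1)->N->(1,1)
  grid max=1 at (0,1)
Step 2: ant0:(0,1)->S->(1,1) | ant1:(1,1)->N->(0,1)
  grid max=2 at (0,1)
Step 3: ant0:(1,1)->N->(0,1) | ant1:(0,1)->S->(1,1)
  grid max=3 at (0,1)

(0,1) (1,1)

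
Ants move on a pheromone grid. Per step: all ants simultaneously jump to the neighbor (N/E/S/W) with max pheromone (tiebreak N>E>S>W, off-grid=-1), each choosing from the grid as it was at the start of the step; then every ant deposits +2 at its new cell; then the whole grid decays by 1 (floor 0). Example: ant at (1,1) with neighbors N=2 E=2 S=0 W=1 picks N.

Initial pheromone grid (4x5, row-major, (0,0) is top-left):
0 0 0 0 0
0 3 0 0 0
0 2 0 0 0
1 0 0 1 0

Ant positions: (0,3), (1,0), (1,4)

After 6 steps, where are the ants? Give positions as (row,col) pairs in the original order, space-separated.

Step 1: ant0:(0,3)->E->(0,4) | ant1:(1,0)->E->(1,1) | ant2:(1,4)->N->(0,4)
  grid max=4 at (1,1)
Step 2: ant0:(0,4)->S->(1,4) | ant1:(1,1)->S->(2,1) | ant2:(0,4)->S->(1,4)
  grid max=3 at (1,1)
Step 3: ant0:(1,4)->N->(0,4) | ant1:(2,1)->N->(1,1) | ant2:(1,4)->N->(0,4)
  grid max=5 at (0,4)
Step 4: ant0:(0,4)->S->(1,4) | ant1:(1,1)->S->(2,1) | ant2:(0,4)->S->(1,4)
  grid max=5 at (1,4)
Step 5: ant0:(1,4)->N->(0,4) | ant1:(2,1)->N->(1,1) | ant2:(1,4)->N->(0,4)
  grid max=7 at (0,4)
Step 6: ant0:(0,4)->S->(1,4) | ant1:(1,1)->S->(2,1) | ant2:(0,4)->S->(1,4)
  grid max=7 at (1,4)

(1,4) (2,1) (1,4)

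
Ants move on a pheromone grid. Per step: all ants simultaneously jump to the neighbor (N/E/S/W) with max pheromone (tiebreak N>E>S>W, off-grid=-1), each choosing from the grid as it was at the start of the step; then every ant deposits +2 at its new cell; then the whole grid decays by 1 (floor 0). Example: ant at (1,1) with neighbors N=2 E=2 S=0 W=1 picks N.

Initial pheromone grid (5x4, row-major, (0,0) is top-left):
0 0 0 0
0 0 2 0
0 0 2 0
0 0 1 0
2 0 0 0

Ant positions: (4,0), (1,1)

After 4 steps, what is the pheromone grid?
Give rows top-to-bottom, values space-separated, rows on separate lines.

After step 1: ants at (3,0),(1,2)
  0 0 0 0
  0 0 3 0
  0 0 1 0
  1 0 0 0
  1 0 0 0
After step 2: ants at (4,0),(2,2)
  0 0 0 0
  0 0 2 0
  0 0 2 0
  0 0 0 0
  2 0 0 0
After step 3: ants at (3,0),(1,2)
  0 0 0 0
  0 0 3 0
  0 0 1 0
  1 0 0 0
  1 0 0 0
After step 4: ants at (4,0),(2,2)
  0 0 0 0
  0 0 2 0
  0 0 2 0
  0 0 0 0
  2 0 0 0

0 0 0 0
0 0 2 0
0 0 2 0
0 0 0 0
2 0 0 0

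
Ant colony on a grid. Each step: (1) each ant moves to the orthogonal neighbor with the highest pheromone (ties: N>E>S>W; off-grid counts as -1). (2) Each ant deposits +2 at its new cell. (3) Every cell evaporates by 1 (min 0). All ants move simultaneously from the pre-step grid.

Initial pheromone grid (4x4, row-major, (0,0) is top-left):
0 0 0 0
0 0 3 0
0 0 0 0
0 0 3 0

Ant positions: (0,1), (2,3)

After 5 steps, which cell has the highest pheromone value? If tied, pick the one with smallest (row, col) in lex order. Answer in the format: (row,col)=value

Answer: (1,2)=6

Derivation:
Step 1: ant0:(0,1)->E->(0,2) | ant1:(2,3)->N->(1,3)
  grid max=2 at (1,2)
Step 2: ant0:(0,2)->S->(1,2) | ant1:(1,3)->W->(1,2)
  grid max=5 at (1,2)
Step 3: ant0:(1,2)->N->(0,2) | ant1:(1,2)->N->(0,2)
  grid max=4 at (1,2)
Step 4: ant0:(0,2)->S->(1,2) | ant1:(0,2)->S->(1,2)
  grid max=7 at (1,2)
Step 5: ant0:(1,2)->N->(0,2) | ant1:(1,2)->N->(0,2)
  grid max=6 at (1,2)
Final grid:
  0 0 5 0
  0 0 6 0
  0 0 0 0
  0 0 0 0
Max pheromone 6 at (1,2)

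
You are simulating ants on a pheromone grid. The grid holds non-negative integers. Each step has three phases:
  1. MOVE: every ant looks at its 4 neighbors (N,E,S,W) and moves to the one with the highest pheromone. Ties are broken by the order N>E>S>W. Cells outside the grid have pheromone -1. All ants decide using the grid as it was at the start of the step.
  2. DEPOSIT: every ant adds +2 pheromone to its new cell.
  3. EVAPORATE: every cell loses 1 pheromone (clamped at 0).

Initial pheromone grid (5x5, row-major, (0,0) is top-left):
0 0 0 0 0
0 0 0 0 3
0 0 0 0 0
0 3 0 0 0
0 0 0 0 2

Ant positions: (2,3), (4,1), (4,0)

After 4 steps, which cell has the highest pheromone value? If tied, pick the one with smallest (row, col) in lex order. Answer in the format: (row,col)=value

Answer: (3,1)=7

Derivation:
Step 1: ant0:(2,3)->N->(1,3) | ant1:(4,1)->N->(3,1) | ant2:(4,0)->N->(3,0)
  grid max=4 at (3,1)
Step 2: ant0:(1,3)->E->(1,4) | ant1:(3,1)->W->(3,0) | ant2:(3,0)->E->(3,1)
  grid max=5 at (3,1)
Step 3: ant0:(1,4)->N->(0,4) | ant1:(3,0)->E->(3,1) | ant2:(3,1)->W->(3,0)
  grid max=6 at (3,1)
Step 4: ant0:(0,4)->S->(1,4) | ant1:(3,1)->W->(3,0) | ant2:(3,0)->E->(3,1)
  grid max=7 at (3,1)
Final grid:
  0 0 0 0 0
  0 0 0 0 3
  0 0 0 0 0
  4 7 0 0 0
  0 0 0 0 0
Max pheromone 7 at (3,1)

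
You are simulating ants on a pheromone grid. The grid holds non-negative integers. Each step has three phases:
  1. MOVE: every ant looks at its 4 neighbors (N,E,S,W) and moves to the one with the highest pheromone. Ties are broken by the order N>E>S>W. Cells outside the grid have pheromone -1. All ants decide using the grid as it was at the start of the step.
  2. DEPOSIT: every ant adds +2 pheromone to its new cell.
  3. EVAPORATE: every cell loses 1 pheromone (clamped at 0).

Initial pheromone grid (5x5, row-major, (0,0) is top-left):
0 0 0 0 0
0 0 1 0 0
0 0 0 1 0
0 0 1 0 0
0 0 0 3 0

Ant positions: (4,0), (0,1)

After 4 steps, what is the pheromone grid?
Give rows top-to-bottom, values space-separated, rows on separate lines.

After step 1: ants at (3,0),(0,2)
  0 0 1 0 0
  0 0 0 0 0
  0 0 0 0 0
  1 0 0 0 0
  0 0 0 2 0
After step 2: ants at (2,0),(0,3)
  0 0 0 1 0
  0 0 0 0 0
  1 0 0 0 0
  0 0 0 0 0
  0 0 0 1 0
After step 3: ants at (1,0),(0,4)
  0 0 0 0 1
  1 0 0 0 0
  0 0 0 0 0
  0 0 0 0 0
  0 0 0 0 0
After step 4: ants at (0,0),(1,4)
  1 0 0 0 0
  0 0 0 0 1
  0 0 0 0 0
  0 0 0 0 0
  0 0 0 0 0

1 0 0 0 0
0 0 0 0 1
0 0 0 0 0
0 0 0 0 0
0 0 0 0 0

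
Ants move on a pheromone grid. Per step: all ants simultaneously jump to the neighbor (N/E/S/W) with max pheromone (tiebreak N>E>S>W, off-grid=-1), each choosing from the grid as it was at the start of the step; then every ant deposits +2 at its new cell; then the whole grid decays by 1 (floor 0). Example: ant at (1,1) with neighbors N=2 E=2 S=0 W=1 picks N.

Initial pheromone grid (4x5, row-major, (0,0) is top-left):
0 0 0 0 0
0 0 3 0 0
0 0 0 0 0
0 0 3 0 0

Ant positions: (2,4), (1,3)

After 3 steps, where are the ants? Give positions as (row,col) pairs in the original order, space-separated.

Step 1: ant0:(2,4)->N->(1,4) | ant1:(1,3)->W->(1,2)
  grid max=4 at (1,2)
Step 2: ant0:(1,4)->N->(0,4) | ant1:(1,2)->N->(0,2)
  grid max=3 at (1,2)
Step 3: ant0:(0,4)->S->(1,4) | ant1:(0,2)->S->(1,2)
  grid max=4 at (1,2)

(1,4) (1,2)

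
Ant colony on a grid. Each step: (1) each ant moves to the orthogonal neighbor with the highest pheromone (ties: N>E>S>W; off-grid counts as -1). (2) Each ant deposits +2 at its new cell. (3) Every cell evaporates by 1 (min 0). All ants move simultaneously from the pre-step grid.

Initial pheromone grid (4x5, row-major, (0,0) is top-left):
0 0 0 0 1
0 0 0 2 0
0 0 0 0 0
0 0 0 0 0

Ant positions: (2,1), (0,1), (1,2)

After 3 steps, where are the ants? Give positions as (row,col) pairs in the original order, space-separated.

Step 1: ant0:(2,1)->N->(1,1) | ant1:(0,1)->E->(0,2) | ant2:(1,2)->E->(1,3)
  grid max=3 at (1,3)
Step 2: ant0:(1,1)->N->(0,1) | ant1:(0,2)->E->(0,3) | ant2:(1,3)->N->(0,3)
  grid max=3 at (0,3)
Step 3: ant0:(0,1)->E->(0,2) | ant1:(0,3)->S->(1,3) | ant2:(0,3)->S->(1,3)
  grid max=5 at (1,3)

(0,2) (1,3) (1,3)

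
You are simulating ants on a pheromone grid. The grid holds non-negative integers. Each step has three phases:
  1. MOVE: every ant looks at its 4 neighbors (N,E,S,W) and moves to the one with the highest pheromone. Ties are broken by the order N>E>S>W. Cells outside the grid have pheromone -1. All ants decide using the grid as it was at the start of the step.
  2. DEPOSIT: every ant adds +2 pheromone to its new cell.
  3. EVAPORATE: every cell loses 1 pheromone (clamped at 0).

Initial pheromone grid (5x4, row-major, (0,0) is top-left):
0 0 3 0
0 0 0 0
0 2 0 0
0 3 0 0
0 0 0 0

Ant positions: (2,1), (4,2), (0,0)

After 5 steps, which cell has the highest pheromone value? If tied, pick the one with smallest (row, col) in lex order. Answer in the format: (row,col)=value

Step 1: ant0:(2,1)->S->(3,1) | ant1:(4,2)->N->(3,2) | ant2:(0,0)->E->(0,1)
  grid max=4 at (3,1)
Step 2: ant0:(3,1)->N->(2,1) | ant1:(3,2)->W->(3,1) | ant2:(0,1)->E->(0,2)
  grid max=5 at (3,1)
Step 3: ant0:(2,1)->S->(3,1) | ant1:(3,1)->N->(2,1) | ant2:(0,2)->E->(0,3)
  grid max=6 at (3,1)
Step 4: ant0:(3,1)->N->(2,1) | ant1:(2,1)->S->(3,1) | ant2:(0,3)->W->(0,2)
  grid max=7 at (3,1)
Step 5: ant0:(2,1)->S->(3,1) | ant1:(3,1)->N->(2,1) | ant2:(0,2)->E->(0,3)
  grid max=8 at (3,1)
Final grid:
  0 0 2 1
  0 0 0 0
  0 5 0 0
  0 8 0 0
  0 0 0 0
Max pheromone 8 at (3,1)

Answer: (3,1)=8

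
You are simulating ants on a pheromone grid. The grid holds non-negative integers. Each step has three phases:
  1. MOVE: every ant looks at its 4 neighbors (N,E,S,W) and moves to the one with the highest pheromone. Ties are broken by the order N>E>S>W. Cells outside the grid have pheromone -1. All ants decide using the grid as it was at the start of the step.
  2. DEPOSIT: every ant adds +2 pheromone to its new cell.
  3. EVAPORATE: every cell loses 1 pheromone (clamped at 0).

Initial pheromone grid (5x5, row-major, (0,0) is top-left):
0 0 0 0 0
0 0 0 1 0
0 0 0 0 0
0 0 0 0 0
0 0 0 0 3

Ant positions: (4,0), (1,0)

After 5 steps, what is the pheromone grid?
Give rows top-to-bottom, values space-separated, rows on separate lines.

After step 1: ants at (3,0),(0,0)
  1 0 0 0 0
  0 0 0 0 0
  0 0 0 0 0
  1 0 0 0 0
  0 0 0 0 2
After step 2: ants at (2,0),(0,1)
  0 1 0 0 0
  0 0 0 0 0
  1 0 0 0 0
  0 0 0 0 0
  0 0 0 0 1
After step 3: ants at (1,0),(0,2)
  0 0 1 0 0
  1 0 0 0 0
  0 0 0 0 0
  0 0 0 0 0
  0 0 0 0 0
After step 4: ants at (0,0),(0,3)
  1 0 0 1 0
  0 0 0 0 0
  0 0 0 0 0
  0 0 0 0 0
  0 0 0 0 0
After step 5: ants at (0,1),(0,4)
  0 1 0 0 1
  0 0 0 0 0
  0 0 0 0 0
  0 0 0 0 0
  0 0 0 0 0

0 1 0 0 1
0 0 0 0 0
0 0 0 0 0
0 0 0 0 0
0 0 0 0 0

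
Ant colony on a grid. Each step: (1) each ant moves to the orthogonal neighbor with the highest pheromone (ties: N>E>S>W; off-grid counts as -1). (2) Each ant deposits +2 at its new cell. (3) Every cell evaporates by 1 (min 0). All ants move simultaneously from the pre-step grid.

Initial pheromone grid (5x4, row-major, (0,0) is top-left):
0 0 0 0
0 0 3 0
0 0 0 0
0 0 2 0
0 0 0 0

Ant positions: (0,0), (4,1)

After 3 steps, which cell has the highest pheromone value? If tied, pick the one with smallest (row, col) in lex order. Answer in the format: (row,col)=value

Answer: (1,2)=2

Derivation:
Step 1: ant0:(0,0)->E->(0,1) | ant1:(4,1)->N->(3,1)
  grid max=2 at (1,2)
Step 2: ant0:(0,1)->E->(0,2) | ant1:(3,1)->E->(3,2)
  grid max=2 at (3,2)
Step 3: ant0:(0,2)->S->(1,2) | ant1:(3,2)->N->(2,2)
  grid max=2 at (1,2)
Final grid:
  0 0 0 0
  0 0 2 0
  0 0 1 0
  0 0 1 0
  0 0 0 0
Max pheromone 2 at (1,2)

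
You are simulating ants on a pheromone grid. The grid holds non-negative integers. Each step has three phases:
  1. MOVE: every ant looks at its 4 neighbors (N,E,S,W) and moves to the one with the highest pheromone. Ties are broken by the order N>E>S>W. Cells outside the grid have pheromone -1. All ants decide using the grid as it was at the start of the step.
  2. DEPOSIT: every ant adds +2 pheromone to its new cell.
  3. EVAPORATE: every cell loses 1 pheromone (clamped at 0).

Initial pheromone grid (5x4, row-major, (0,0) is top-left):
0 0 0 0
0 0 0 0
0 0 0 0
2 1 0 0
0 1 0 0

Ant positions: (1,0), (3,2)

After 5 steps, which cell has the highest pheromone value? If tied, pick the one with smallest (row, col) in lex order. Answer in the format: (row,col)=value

Step 1: ant0:(1,0)->N->(0,0) | ant1:(3,2)->W->(3,1)
  grid max=2 at (3,1)
Step 2: ant0:(0,0)->E->(0,1) | ant1:(3,1)->W->(3,0)
  grid max=2 at (3,0)
Step 3: ant0:(0,1)->E->(0,2) | ant1:(3,0)->E->(3,1)
  grid max=2 at (3,1)
Step 4: ant0:(0,2)->E->(0,3) | ant1:(3,1)->W->(3,0)
  grid max=2 at (3,0)
Step 5: ant0:(0,3)->S->(1,3) | ant1:(3,0)->E->(3,1)
  grid max=2 at (3,1)
Final grid:
  0 0 0 0
  0 0 0 1
  0 0 0 0
  1 2 0 0
  0 0 0 0
Max pheromone 2 at (3,1)

Answer: (3,1)=2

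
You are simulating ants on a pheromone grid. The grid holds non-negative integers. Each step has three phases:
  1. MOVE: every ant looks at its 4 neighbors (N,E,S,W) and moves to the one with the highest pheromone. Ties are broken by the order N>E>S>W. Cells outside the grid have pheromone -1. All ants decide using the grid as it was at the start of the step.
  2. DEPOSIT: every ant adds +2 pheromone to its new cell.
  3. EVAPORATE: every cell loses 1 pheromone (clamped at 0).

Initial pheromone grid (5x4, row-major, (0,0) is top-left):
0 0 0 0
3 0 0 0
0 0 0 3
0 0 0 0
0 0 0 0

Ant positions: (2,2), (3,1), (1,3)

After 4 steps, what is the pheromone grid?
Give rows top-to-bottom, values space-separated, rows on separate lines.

After step 1: ants at (2,3),(2,1),(2,3)
  0 0 0 0
  2 0 0 0
  0 1 0 6
  0 0 0 0
  0 0 0 0
After step 2: ants at (1,3),(1,1),(1,3)
  0 0 0 0
  1 1 0 3
  0 0 0 5
  0 0 0 0
  0 0 0 0
After step 3: ants at (2,3),(1,0),(2,3)
  0 0 0 0
  2 0 0 2
  0 0 0 8
  0 0 0 0
  0 0 0 0
After step 4: ants at (1,3),(0,0),(1,3)
  1 0 0 0
  1 0 0 5
  0 0 0 7
  0 0 0 0
  0 0 0 0

1 0 0 0
1 0 0 5
0 0 0 7
0 0 0 0
0 0 0 0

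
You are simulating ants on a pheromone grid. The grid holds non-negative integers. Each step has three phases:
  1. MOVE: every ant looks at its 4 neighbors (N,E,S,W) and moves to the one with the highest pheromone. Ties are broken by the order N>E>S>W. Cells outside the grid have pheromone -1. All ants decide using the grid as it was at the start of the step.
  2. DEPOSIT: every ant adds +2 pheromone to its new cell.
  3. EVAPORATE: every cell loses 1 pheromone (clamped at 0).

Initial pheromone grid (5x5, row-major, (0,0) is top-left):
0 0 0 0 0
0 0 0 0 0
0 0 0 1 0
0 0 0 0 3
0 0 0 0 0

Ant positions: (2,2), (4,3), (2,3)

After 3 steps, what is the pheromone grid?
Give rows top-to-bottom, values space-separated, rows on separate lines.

After step 1: ants at (2,3),(3,3),(1,3)
  0 0 0 0 0
  0 0 0 1 0
  0 0 0 2 0
  0 0 0 1 2
  0 0 0 0 0
After step 2: ants at (1,3),(2,3),(2,3)
  0 0 0 0 0
  0 0 0 2 0
  0 0 0 5 0
  0 0 0 0 1
  0 0 0 0 0
After step 3: ants at (2,3),(1,3),(1,3)
  0 0 0 0 0
  0 0 0 5 0
  0 0 0 6 0
  0 0 0 0 0
  0 0 0 0 0

0 0 0 0 0
0 0 0 5 0
0 0 0 6 0
0 0 0 0 0
0 0 0 0 0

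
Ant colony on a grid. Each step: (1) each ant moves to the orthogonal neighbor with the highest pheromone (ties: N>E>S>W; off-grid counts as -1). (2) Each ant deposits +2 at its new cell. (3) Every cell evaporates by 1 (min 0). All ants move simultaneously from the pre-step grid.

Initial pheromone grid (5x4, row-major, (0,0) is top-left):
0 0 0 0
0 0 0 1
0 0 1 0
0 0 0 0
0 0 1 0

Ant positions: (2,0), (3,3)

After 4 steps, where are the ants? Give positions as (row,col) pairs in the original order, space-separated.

Step 1: ant0:(2,0)->N->(1,0) | ant1:(3,3)->N->(2,3)
  grid max=1 at (1,0)
Step 2: ant0:(1,0)->N->(0,0) | ant1:(2,3)->N->(1,3)
  grid max=1 at (0,0)
Step 3: ant0:(0,0)->E->(0,1) | ant1:(1,3)->N->(0,3)
  grid max=1 at (0,1)
Step 4: ant0:(0,1)->E->(0,2) | ant1:(0,3)->S->(1,3)
  grid max=1 at (0,2)

(0,2) (1,3)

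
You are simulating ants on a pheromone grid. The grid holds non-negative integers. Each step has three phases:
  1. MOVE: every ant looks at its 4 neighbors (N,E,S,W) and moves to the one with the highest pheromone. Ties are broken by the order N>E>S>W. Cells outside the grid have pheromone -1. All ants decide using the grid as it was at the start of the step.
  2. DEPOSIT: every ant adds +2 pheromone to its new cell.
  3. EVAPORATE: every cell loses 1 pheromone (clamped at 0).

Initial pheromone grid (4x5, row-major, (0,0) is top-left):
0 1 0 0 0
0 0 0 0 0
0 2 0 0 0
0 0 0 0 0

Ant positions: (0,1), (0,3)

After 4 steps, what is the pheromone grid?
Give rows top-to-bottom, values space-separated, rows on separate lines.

After step 1: ants at (0,2),(0,4)
  0 0 1 0 1
  0 0 0 0 0
  0 1 0 0 0
  0 0 0 0 0
After step 2: ants at (0,3),(1,4)
  0 0 0 1 0
  0 0 0 0 1
  0 0 0 0 0
  0 0 0 0 0
After step 3: ants at (0,4),(0,4)
  0 0 0 0 3
  0 0 0 0 0
  0 0 0 0 0
  0 0 0 0 0
After step 4: ants at (1,4),(1,4)
  0 0 0 0 2
  0 0 0 0 3
  0 0 0 0 0
  0 0 0 0 0

0 0 0 0 2
0 0 0 0 3
0 0 0 0 0
0 0 0 0 0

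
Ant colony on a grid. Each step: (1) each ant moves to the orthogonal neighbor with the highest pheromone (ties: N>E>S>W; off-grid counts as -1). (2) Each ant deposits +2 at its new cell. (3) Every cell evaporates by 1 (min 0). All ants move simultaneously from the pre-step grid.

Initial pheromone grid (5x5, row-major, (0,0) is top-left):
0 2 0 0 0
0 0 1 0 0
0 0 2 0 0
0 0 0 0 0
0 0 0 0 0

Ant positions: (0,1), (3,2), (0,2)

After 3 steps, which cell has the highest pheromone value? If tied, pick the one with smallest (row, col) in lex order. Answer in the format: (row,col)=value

Answer: (0,1)=5

Derivation:
Step 1: ant0:(0,1)->E->(0,2) | ant1:(3,2)->N->(2,2) | ant2:(0,2)->W->(0,1)
  grid max=3 at (0,1)
Step 2: ant0:(0,2)->W->(0,1) | ant1:(2,2)->N->(1,2) | ant2:(0,1)->E->(0,2)
  grid max=4 at (0,1)
Step 3: ant0:(0,1)->E->(0,2) | ant1:(1,2)->N->(0,2) | ant2:(0,2)->W->(0,1)
  grid max=5 at (0,1)
Final grid:
  0 5 5 0 0
  0 0 0 0 0
  0 0 1 0 0
  0 0 0 0 0
  0 0 0 0 0
Max pheromone 5 at (0,1)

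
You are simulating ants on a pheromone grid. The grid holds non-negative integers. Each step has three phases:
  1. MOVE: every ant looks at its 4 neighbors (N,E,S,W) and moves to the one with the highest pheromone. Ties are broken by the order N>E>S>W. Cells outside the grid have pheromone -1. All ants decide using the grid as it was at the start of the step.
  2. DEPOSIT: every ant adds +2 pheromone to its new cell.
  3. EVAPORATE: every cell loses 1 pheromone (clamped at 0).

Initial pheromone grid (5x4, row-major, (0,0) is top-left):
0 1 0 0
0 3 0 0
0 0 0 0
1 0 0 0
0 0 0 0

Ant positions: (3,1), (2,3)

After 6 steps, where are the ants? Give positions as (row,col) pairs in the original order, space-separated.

Step 1: ant0:(3,1)->W->(3,0) | ant1:(2,3)->N->(1,3)
  grid max=2 at (1,1)
Step 2: ant0:(3,0)->N->(2,0) | ant1:(1,3)->N->(0,3)
  grid max=1 at (0,3)
Step 3: ant0:(2,0)->S->(3,0) | ant1:(0,3)->S->(1,3)
  grid max=2 at (3,0)
Step 4: ant0:(3,0)->N->(2,0) | ant1:(1,3)->N->(0,3)
  grid max=1 at (0,3)
Step 5: ant0:(2,0)->S->(3,0) | ant1:(0,3)->S->(1,3)
  grid max=2 at (3,0)
Step 6: ant0:(3,0)->N->(2,0) | ant1:(1,3)->N->(0,3)
  grid max=1 at (0,3)

(2,0) (0,3)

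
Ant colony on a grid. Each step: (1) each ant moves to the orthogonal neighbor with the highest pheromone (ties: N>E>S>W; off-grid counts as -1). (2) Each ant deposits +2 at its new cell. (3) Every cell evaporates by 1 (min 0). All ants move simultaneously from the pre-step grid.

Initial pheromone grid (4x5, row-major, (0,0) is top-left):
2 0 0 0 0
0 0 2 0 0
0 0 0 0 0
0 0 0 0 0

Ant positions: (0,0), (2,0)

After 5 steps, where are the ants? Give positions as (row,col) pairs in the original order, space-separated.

Step 1: ant0:(0,0)->E->(0,1) | ant1:(2,0)->N->(1,0)
  grid max=1 at (0,0)
Step 2: ant0:(0,1)->W->(0,0) | ant1:(1,0)->N->(0,0)
  grid max=4 at (0,0)
Step 3: ant0:(0,0)->E->(0,1) | ant1:(0,0)->E->(0,1)
  grid max=3 at (0,0)
Step 4: ant0:(0,1)->W->(0,0) | ant1:(0,1)->W->(0,0)
  grid max=6 at (0,0)
Step 5: ant0:(0,0)->E->(0,1) | ant1:(0,0)->E->(0,1)
  grid max=5 at (0,0)

(0,1) (0,1)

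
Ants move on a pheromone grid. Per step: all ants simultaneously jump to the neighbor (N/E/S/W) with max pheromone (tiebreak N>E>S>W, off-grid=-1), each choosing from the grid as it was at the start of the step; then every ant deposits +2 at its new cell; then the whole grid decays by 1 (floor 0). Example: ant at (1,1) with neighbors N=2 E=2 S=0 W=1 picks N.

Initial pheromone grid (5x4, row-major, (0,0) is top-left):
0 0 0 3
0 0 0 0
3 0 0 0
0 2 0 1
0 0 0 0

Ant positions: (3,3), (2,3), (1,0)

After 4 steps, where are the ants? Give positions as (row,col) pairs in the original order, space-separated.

Step 1: ant0:(3,3)->N->(2,3) | ant1:(2,3)->S->(3,3) | ant2:(1,0)->S->(2,0)
  grid max=4 at (2,0)
Step 2: ant0:(2,3)->S->(3,3) | ant1:(3,3)->N->(2,3) | ant2:(2,0)->N->(1,0)
  grid max=3 at (2,0)
Step 3: ant0:(3,3)->N->(2,3) | ant1:(2,3)->S->(3,3) | ant2:(1,0)->S->(2,0)
  grid max=4 at (2,0)
Step 4: ant0:(2,3)->S->(3,3) | ant1:(3,3)->N->(2,3) | ant2:(2,0)->N->(1,0)
  grid max=5 at (3,3)

(3,3) (2,3) (1,0)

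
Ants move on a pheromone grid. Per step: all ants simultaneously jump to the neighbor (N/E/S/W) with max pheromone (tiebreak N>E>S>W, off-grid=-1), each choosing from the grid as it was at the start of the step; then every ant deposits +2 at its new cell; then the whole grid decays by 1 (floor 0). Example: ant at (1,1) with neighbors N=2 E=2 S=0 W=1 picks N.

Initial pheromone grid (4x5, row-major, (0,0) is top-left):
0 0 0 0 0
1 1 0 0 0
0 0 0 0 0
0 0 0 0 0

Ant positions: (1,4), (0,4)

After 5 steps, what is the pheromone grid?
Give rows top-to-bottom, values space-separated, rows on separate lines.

After step 1: ants at (0,4),(1,4)
  0 0 0 0 1
  0 0 0 0 1
  0 0 0 0 0
  0 0 0 0 0
After step 2: ants at (1,4),(0,4)
  0 0 0 0 2
  0 0 0 0 2
  0 0 0 0 0
  0 0 0 0 0
After step 3: ants at (0,4),(1,4)
  0 0 0 0 3
  0 0 0 0 3
  0 0 0 0 0
  0 0 0 0 0
After step 4: ants at (1,4),(0,4)
  0 0 0 0 4
  0 0 0 0 4
  0 0 0 0 0
  0 0 0 0 0
After step 5: ants at (0,4),(1,4)
  0 0 0 0 5
  0 0 0 0 5
  0 0 0 0 0
  0 0 0 0 0

0 0 0 0 5
0 0 0 0 5
0 0 0 0 0
0 0 0 0 0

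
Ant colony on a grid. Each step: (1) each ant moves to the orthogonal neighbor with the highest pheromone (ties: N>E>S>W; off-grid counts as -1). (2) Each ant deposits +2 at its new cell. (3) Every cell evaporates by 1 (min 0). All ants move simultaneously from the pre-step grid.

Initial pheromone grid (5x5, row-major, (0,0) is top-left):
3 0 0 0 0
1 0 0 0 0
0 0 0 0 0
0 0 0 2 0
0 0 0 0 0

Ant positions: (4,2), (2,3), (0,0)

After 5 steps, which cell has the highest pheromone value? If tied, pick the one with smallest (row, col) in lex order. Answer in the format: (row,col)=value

Step 1: ant0:(4,2)->N->(3,2) | ant1:(2,3)->S->(3,3) | ant2:(0,0)->S->(1,0)
  grid max=3 at (3,3)
Step 2: ant0:(3,2)->E->(3,3) | ant1:(3,3)->W->(3,2) | ant2:(1,0)->N->(0,0)
  grid max=4 at (3,3)
Step 3: ant0:(3,3)->W->(3,2) | ant1:(3,2)->E->(3,3) | ant2:(0,0)->S->(1,0)
  grid max=5 at (3,3)
Step 4: ant0:(3,2)->E->(3,3) | ant1:(3,3)->W->(3,2) | ant2:(1,0)->N->(0,0)
  grid max=6 at (3,3)
Step 5: ant0:(3,3)->W->(3,2) | ant1:(3,2)->E->(3,3) | ant2:(0,0)->S->(1,0)
  grid max=7 at (3,3)
Final grid:
  2 0 0 0 0
  2 0 0 0 0
  0 0 0 0 0
  0 0 5 7 0
  0 0 0 0 0
Max pheromone 7 at (3,3)

Answer: (3,3)=7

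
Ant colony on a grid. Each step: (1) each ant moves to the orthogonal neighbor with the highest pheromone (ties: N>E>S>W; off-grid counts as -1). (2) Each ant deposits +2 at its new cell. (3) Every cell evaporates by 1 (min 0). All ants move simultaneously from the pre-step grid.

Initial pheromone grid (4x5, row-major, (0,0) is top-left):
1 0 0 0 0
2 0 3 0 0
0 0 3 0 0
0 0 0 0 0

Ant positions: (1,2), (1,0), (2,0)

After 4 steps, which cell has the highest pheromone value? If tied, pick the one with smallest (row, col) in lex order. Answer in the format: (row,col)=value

Answer: (1,0)=6

Derivation:
Step 1: ant0:(1,2)->S->(2,2) | ant1:(1,0)->N->(0,0) | ant2:(2,0)->N->(1,0)
  grid max=4 at (2,2)
Step 2: ant0:(2,2)->N->(1,2) | ant1:(0,0)->S->(1,0) | ant2:(1,0)->N->(0,0)
  grid max=4 at (1,0)
Step 3: ant0:(1,2)->S->(2,2) | ant1:(1,0)->N->(0,0) | ant2:(0,0)->S->(1,0)
  grid max=5 at (1,0)
Step 4: ant0:(2,2)->N->(1,2) | ant1:(0,0)->S->(1,0) | ant2:(1,0)->N->(0,0)
  grid max=6 at (1,0)
Final grid:
  5 0 0 0 0
  6 0 3 0 0
  0 0 3 0 0
  0 0 0 0 0
Max pheromone 6 at (1,0)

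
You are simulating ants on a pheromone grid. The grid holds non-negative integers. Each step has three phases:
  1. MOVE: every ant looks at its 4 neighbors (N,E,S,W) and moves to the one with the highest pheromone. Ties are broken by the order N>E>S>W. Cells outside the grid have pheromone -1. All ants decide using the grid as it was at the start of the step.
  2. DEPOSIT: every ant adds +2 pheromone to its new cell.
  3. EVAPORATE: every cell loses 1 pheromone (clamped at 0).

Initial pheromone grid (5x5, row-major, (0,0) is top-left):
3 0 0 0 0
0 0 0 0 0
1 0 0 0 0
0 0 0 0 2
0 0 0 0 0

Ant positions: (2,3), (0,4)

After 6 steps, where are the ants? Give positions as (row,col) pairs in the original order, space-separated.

Step 1: ant0:(2,3)->N->(1,3) | ant1:(0,4)->S->(1,4)
  grid max=2 at (0,0)
Step 2: ant0:(1,3)->E->(1,4) | ant1:(1,4)->W->(1,3)
  grid max=2 at (1,3)
Step 3: ant0:(1,4)->W->(1,3) | ant1:(1,3)->E->(1,4)
  grid max=3 at (1,3)
Step 4: ant0:(1,3)->E->(1,4) | ant1:(1,4)->W->(1,3)
  grid max=4 at (1,3)
Step 5: ant0:(1,4)->W->(1,3) | ant1:(1,3)->E->(1,4)
  grid max=5 at (1,3)
Step 6: ant0:(1,3)->E->(1,4) | ant1:(1,4)->W->(1,3)
  grid max=6 at (1,3)

(1,4) (1,3)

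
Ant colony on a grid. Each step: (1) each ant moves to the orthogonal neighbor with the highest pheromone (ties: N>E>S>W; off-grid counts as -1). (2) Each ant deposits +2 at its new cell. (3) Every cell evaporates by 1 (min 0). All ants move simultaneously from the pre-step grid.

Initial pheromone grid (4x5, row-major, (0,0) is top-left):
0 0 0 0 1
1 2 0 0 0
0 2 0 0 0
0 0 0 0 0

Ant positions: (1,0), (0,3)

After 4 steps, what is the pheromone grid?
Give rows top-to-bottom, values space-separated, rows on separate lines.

After step 1: ants at (1,1),(0,4)
  0 0 0 0 2
  0 3 0 0 0
  0 1 0 0 0
  0 0 0 0 0
After step 2: ants at (2,1),(1,4)
  0 0 0 0 1
  0 2 0 0 1
  0 2 0 0 0
  0 0 0 0 0
After step 3: ants at (1,1),(0,4)
  0 0 0 0 2
  0 3 0 0 0
  0 1 0 0 0
  0 0 0 0 0
After step 4: ants at (2,1),(1,4)
  0 0 0 0 1
  0 2 0 0 1
  0 2 0 0 0
  0 0 0 0 0

0 0 0 0 1
0 2 0 0 1
0 2 0 0 0
0 0 0 0 0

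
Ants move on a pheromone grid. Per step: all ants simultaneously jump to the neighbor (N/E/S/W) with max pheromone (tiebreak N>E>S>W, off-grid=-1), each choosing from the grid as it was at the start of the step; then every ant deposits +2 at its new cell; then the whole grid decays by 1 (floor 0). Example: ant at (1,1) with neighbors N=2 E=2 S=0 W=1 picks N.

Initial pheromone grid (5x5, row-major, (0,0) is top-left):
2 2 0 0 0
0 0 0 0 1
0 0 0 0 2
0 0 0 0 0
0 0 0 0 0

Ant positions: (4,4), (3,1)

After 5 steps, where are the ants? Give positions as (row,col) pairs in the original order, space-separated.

Step 1: ant0:(4,4)->N->(3,4) | ant1:(3,1)->N->(2,1)
  grid max=1 at (0,0)
Step 2: ant0:(3,4)->N->(2,4) | ant1:(2,1)->N->(1,1)
  grid max=2 at (2,4)
Step 3: ant0:(2,4)->N->(1,4) | ant1:(1,1)->N->(0,1)
  grid max=1 at (0,1)
Step 4: ant0:(1,4)->S->(2,4) | ant1:(0,1)->E->(0,2)
  grid max=2 at (2,4)
Step 5: ant0:(2,4)->N->(1,4) | ant1:(0,2)->E->(0,3)
  grid max=1 at (0,3)

(1,4) (0,3)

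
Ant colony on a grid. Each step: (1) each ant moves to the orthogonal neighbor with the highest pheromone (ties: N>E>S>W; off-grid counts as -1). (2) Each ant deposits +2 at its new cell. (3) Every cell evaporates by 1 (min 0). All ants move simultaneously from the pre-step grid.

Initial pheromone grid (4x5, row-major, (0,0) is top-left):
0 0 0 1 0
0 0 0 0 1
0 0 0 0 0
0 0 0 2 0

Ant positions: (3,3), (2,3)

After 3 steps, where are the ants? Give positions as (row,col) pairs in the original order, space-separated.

Step 1: ant0:(3,3)->N->(2,3) | ant1:(2,3)->S->(3,3)
  grid max=3 at (3,3)
Step 2: ant0:(2,3)->S->(3,3) | ant1:(3,3)->N->(2,3)
  grid max=4 at (3,3)
Step 3: ant0:(3,3)->N->(2,3) | ant1:(2,3)->S->(3,3)
  grid max=5 at (3,3)

(2,3) (3,3)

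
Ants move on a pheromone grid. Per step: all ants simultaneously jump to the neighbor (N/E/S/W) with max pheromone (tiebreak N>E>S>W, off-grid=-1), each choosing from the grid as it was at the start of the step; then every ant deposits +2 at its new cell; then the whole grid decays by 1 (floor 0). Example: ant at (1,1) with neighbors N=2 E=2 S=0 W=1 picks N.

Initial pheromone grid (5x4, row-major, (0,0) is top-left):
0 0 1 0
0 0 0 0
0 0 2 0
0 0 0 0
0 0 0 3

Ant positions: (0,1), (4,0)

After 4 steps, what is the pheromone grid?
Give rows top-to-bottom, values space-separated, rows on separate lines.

After step 1: ants at (0,2),(3,0)
  0 0 2 0
  0 0 0 0
  0 0 1 0
  1 0 0 0
  0 0 0 2
After step 2: ants at (0,3),(2,0)
  0 0 1 1
  0 0 0 0
  1 0 0 0
  0 0 0 0
  0 0 0 1
After step 3: ants at (0,2),(1,0)
  0 0 2 0
  1 0 0 0
  0 0 0 0
  0 0 0 0
  0 0 0 0
After step 4: ants at (0,3),(0,0)
  1 0 1 1
  0 0 0 0
  0 0 0 0
  0 0 0 0
  0 0 0 0

1 0 1 1
0 0 0 0
0 0 0 0
0 0 0 0
0 0 0 0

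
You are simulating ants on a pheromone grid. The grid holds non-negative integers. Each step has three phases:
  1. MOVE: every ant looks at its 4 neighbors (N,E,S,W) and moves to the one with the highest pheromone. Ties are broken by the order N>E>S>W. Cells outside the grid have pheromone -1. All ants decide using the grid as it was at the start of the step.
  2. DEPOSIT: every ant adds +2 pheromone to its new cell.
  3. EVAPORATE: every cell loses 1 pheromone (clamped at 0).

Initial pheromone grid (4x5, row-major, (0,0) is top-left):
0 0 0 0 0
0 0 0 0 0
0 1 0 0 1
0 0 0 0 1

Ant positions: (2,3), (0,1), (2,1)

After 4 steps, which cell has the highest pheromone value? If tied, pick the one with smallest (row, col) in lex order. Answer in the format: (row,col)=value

Step 1: ant0:(2,3)->E->(2,4) | ant1:(0,1)->E->(0,2) | ant2:(2,1)->N->(1,1)
  grid max=2 at (2,4)
Step 2: ant0:(2,4)->N->(1,4) | ant1:(0,2)->E->(0,3) | ant2:(1,1)->N->(0,1)
  grid max=1 at (0,1)
Step 3: ant0:(1,4)->S->(2,4) | ant1:(0,3)->E->(0,4) | ant2:(0,1)->E->(0,2)
  grid max=2 at (2,4)
Step 4: ant0:(2,4)->N->(1,4) | ant1:(0,4)->S->(1,4) | ant2:(0,2)->E->(0,3)
  grid max=3 at (1,4)
Final grid:
  0 0 0 1 0
  0 0 0 0 3
  0 0 0 0 1
  0 0 0 0 0
Max pheromone 3 at (1,4)

Answer: (1,4)=3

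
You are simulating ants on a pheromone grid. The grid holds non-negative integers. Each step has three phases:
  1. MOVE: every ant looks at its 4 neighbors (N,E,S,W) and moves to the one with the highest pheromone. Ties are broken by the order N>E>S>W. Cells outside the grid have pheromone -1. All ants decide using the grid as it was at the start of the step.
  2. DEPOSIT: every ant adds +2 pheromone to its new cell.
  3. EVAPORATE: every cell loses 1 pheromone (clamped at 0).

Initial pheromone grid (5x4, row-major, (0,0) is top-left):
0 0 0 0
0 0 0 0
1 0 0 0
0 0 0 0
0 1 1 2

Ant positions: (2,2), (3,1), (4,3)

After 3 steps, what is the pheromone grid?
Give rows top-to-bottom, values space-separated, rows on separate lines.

After step 1: ants at (1,2),(4,1),(4,2)
  0 0 0 0
  0 0 1 0
  0 0 0 0
  0 0 0 0
  0 2 2 1
After step 2: ants at (0,2),(4,2),(4,1)
  0 0 1 0
  0 0 0 0
  0 0 0 0
  0 0 0 0
  0 3 3 0
After step 3: ants at (0,3),(4,1),(4,2)
  0 0 0 1
  0 0 0 0
  0 0 0 0
  0 0 0 0
  0 4 4 0

0 0 0 1
0 0 0 0
0 0 0 0
0 0 0 0
0 4 4 0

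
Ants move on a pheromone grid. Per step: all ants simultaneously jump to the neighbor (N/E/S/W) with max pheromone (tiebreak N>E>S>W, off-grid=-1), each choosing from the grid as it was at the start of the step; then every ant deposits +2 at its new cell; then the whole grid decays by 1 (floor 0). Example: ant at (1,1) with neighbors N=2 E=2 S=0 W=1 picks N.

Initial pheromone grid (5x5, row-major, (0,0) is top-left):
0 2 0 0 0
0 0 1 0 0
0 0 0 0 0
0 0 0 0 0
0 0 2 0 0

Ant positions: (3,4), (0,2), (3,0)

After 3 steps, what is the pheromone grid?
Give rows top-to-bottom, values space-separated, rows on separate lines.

After step 1: ants at (2,4),(0,1),(2,0)
  0 3 0 0 0
  0 0 0 0 0
  1 0 0 0 1
  0 0 0 0 0
  0 0 1 0 0
After step 2: ants at (1,4),(0,2),(1,0)
  0 2 1 0 0
  1 0 0 0 1
  0 0 0 0 0
  0 0 0 0 0
  0 0 0 0 0
After step 3: ants at (0,4),(0,1),(0,0)
  1 3 0 0 1
  0 0 0 0 0
  0 0 0 0 0
  0 0 0 0 0
  0 0 0 0 0

1 3 0 0 1
0 0 0 0 0
0 0 0 0 0
0 0 0 0 0
0 0 0 0 0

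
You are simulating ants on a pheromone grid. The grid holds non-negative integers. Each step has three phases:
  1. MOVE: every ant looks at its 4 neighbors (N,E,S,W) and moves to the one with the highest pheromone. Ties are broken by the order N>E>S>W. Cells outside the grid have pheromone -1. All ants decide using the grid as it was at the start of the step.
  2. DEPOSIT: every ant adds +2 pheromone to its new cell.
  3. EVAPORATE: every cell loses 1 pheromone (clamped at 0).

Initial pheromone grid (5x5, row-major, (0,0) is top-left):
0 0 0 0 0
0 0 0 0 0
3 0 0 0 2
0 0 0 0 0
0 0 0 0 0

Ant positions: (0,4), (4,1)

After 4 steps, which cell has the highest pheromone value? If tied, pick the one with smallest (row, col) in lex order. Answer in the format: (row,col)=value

Answer: (2,4)=2

Derivation:
Step 1: ant0:(0,4)->S->(1,4) | ant1:(4,1)->N->(3,1)
  grid max=2 at (2,0)
Step 2: ant0:(1,4)->S->(2,4) | ant1:(3,1)->N->(2,1)
  grid max=2 at (2,4)
Step 3: ant0:(2,4)->N->(1,4) | ant1:(2,1)->W->(2,0)
  grid max=2 at (2,0)
Step 4: ant0:(1,4)->S->(2,4) | ant1:(2,0)->N->(1,0)
  grid max=2 at (2,4)
Final grid:
  0 0 0 0 0
  1 0 0 0 0
  1 0 0 0 2
  0 0 0 0 0
  0 0 0 0 0
Max pheromone 2 at (2,4)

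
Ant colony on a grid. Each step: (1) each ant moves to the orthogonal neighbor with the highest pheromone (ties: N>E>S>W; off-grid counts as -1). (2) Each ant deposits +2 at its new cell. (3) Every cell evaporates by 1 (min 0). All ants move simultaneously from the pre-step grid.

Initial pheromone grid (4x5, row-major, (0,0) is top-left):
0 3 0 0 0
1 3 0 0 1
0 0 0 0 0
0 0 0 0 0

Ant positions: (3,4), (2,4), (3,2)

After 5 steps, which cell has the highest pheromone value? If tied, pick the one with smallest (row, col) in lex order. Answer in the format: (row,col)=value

Step 1: ant0:(3,4)->N->(2,4) | ant1:(2,4)->N->(1,4) | ant2:(3,2)->N->(2,2)
  grid max=2 at (0,1)
Step 2: ant0:(2,4)->N->(1,4) | ant1:(1,4)->S->(2,4) | ant2:(2,2)->N->(1,2)
  grid max=3 at (1,4)
Step 3: ant0:(1,4)->S->(2,4) | ant1:(2,4)->N->(1,4) | ant2:(1,2)->W->(1,1)
  grid max=4 at (1,4)
Step 4: ant0:(2,4)->N->(1,4) | ant1:(1,4)->S->(2,4) | ant2:(1,1)->N->(0,1)
  grid max=5 at (1,4)
Step 5: ant0:(1,4)->S->(2,4) | ant1:(2,4)->N->(1,4) | ant2:(0,1)->S->(1,1)
  grid max=6 at (1,4)
Final grid:
  0 0 0 0 0
  0 2 0 0 6
  0 0 0 0 5
  0 0 0 0 0
Max pheromone 6 at (1,4)

Answer: (1,4)=6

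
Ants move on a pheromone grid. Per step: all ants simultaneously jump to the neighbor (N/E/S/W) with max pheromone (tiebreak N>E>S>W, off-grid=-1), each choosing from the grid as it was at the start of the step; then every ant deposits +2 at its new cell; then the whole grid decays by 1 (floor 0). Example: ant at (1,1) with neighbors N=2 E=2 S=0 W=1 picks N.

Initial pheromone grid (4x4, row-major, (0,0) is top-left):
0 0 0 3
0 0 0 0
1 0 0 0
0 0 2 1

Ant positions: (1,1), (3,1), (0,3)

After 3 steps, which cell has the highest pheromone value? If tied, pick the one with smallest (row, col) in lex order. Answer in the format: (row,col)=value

Answer: (0,3)=4

Derivation:
Step 1: ant0:(1,1)->N->(0,1) | ant1:(3,1)->E->(3,2) | ant2:(0,3)->S->(1,3)
  grid max=3 at (3,2)
Step 2: ant0:(0,1)->E->(0,2) | ant1:(3,2)->N->(2,2) | ant2:(1,3)->N->(0,3)
  grid max=3 at (0,3)
Step 3: ant0:(0,2)->E->(0,3) | ant1:(2,2)->S->(3,2) | ant2:(0,3)->W->(0,2)
  grid max=4 at (0,3)
Final grid:
  0 0 2 4
  0 0 0 0
  0 0 0 0
  0 0 3 0
Max pheromone 4 at (0,3)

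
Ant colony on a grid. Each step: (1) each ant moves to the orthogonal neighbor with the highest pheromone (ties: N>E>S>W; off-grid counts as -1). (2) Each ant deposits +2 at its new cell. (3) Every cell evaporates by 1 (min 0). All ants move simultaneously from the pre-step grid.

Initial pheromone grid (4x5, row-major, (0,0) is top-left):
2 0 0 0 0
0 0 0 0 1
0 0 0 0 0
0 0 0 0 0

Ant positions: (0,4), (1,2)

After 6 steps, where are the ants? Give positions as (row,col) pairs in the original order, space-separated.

Step 1: ant0:(0,4)->S->(1,4) | ant1:(1,2)->N->(0,2)
  grid max=2 at (1,4)
Step 2: ant0:(1,4)->N->(0,4) | ant1:(0,2)->E->(0,3)
  grid max=1 at (0,3)
Step 3: ant0:(0,4)->S->(1,4) | ant1:(0,3)->E->(0,4)
  grid max=2 at (0,4)
Step 4: ant0:(1,4)->N->(0,4) | ant1:(0,4)->S->(1,4)
  grid max=3 at (0,4)
Step 5: ant0:(0,4)->S->(1,4) | ant1:(1,4)->N->(0,4)
  grid max=4 at (0,4)
Step 6: ant0:(1,4)->N->(0,4) | ant1:(0,4)->S->(1,4)
  grid max=5 at (0,4)

(0,4) (1,4)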